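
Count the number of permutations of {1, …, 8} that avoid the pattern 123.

For any fixed pattern of length 3, the pattern-avoiding permutations of [8] number C_8.
C_8 = C(16,8)/9 = 12870/9 = 1430.

1430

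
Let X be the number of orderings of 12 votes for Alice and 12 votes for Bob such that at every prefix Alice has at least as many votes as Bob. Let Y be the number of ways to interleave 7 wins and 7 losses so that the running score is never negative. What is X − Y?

Reading a vote for the leader as '(' and for the other as ')' turns such a sequence into a balanced string of 12 pairs, so the count is C_12. So X = C_12 = 208012.
Reading a vote for the leader as '(' and for the other as ')' turns such a sequence into a balanced string of 7 pairs, so the count is C_7. So Y = C_7 = 429.
X − Y = 208012 − 429 = 207583.

207583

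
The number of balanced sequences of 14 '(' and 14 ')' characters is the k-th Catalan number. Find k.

With 14 pairs the number of balanced bracket strings is the Catalan number C_14.

14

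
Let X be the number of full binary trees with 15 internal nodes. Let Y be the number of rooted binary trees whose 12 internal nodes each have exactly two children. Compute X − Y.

9486833

Full binary trees with n internal nodes are counted by C_n; here n = 15. So X = C_15 = 9694845.
The number of full binary trees on 12 internal nodes is the Catalan number C_12. So Y = C_12 = 208012.
X − Y = 9694845 − 208012 = 9486833.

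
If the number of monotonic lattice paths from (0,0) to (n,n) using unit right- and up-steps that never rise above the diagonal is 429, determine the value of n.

Such diagonal-avoiding paths in an n×n grid are counted by C_n. Since C_7 = 429, the index is 7.

7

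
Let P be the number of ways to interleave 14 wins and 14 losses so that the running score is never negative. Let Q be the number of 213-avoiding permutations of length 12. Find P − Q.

2466428

Reading a vote for the leader as '(' and for the other as ')' turns such a sequence into a balanced string of 14 pairs, so the count is C_14. So P = C_14 = 2674440.
For any fixed pattern of length 3, the pattern-avoiding permutations of [12] number C_12. So Q = C_12 = 208012.
P − Q = 2674440 − 208012 = 2466428.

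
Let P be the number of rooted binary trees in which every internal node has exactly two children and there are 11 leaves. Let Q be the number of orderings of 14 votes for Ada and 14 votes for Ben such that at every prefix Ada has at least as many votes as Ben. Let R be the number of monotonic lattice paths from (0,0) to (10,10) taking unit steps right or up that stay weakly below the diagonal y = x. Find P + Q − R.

Full binary trees with 11 leaves have 11−1 = 10 internal nodes, so there are C_10 of them. So P = C_10 = 16796.
Ballot sequences with n votes each where one side never trails are Dyck words, counted by C_n; here n = 14. So Q = C_14 = 2674440.
Sub-diagonal monotone paths from (0,0) to (10,10) biject with Dyck paths of semilength 10, giving C_10. So R = C_10 = 16796.
P + Q − R = 16796 + 2674440 − 16796 = 2674440.

2674440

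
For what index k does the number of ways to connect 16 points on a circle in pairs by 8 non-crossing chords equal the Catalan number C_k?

Non-crossing perfect matchings of 2n points on a circle are counted by C_n; with 16 points, n = 8.

8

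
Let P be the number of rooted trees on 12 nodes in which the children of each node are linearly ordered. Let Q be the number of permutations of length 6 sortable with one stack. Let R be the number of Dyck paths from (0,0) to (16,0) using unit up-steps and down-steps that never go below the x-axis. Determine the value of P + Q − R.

Rooted ordered (plane) trees on m nodes have m−1 edges and are counted by C_{m−1}; m = 12 gives C_11. So P = C_11 = 58786.
Stack-sortable permutations are exactly the 231-avoiding ones, counted by C_n; here n = 6. So Q = C_6 = 132.
A Dyck path with 8 up-steps and 8 down-steps has semilength 8, so there are C_8 of them. So R = C_8 = 1430.
P + Q − R = 58786 + 132 − 1430 = 57488.

57488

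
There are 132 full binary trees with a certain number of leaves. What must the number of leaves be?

7

Full binary trees with L leaves are counted by C_{L−1}. Since C_6 = 132, the index is 6.
So the index is 6, and the number of leaves is 6 + 1 = 7.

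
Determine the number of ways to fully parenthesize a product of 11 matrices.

16796

Parenthesizations of m factors correspond to full binary trees with m leaves, counted by C_{m−1}; m = 11 gives C_10.
C_10 = C(20,10)/11 = 184756/11 = 16796.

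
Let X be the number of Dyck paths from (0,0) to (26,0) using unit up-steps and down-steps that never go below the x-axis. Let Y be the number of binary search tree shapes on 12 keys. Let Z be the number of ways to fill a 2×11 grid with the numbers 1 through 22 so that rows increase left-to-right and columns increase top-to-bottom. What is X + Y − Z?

892126

Dyck paths of semilength n (length 2n) are counted by C_n; here n = 13. So X = C_13 = 742900.
Rooted binary trees with 12 nodes (each child slot possibly empty) number C_12. So Y = C_12 = 208012.
By the hook-length formula (or a Dyck-path bijection), SYT of shape 2×11 number C_11. So Z = C_11 = 58786.
X + Y − Z = 742900 + 208012 − 58786 = 892126.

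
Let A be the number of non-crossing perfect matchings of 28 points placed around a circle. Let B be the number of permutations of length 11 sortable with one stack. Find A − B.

2615654

Non-crossing perfect matchings of 2n points on a circle are counted by C_n; with 28 points, n = 14. So A = C_14 = 2674440.
Stack-sortable permutations are exactly the 231-avoiding ones, counted by C_n; here n = 11. So B = C_11 = 58786.
A − B = 2674440 − 58786 = 2615654.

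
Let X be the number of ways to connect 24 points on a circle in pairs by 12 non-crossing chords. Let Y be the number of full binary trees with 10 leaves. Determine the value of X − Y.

203150

Pairing 24 circle points by 12 non-crossing chords gives C_12 matchings. So X = C_12 = 208012.
A full binary tree with L leaves has L−1 internal nodes and is counted by C_{L−1}; L = 10 gives C_9. So Y = C_9 = 4862.
X − Y = 208012 − 4862 = 203150.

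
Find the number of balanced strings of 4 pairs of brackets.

14

A balanced arrangement of 4 bracket pairs is a Dyck word of semilength 4, so the count is C_4.
C_4 = C(8,4)/5 = 70/5 = 14.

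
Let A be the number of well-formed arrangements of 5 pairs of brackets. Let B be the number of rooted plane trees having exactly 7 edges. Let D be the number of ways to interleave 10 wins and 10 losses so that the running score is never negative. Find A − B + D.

16409

With 5 pairs the number of balanced bracket strings is the Catalan number C_5. So A = C_5 = 42.
Rooted ordered trees with n edges are counted by C_n; here n = 7. So B = C_7 = 429.
Reading a vote for the leader as '(' and for the other as ')' turns such a sequence into a balanced string of 10 pairs, so the count is C_10. So D = C_10 = 16796.
A − B + D = 42 − 429 + 16796 = 16409.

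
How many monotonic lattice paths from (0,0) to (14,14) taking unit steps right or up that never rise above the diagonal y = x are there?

2674440

Monotone paths in an n×n grid that stay weakly below the diagonal are counted by C_n; here n = 14.
C_14 = C_13 · 2(2·13+1)/(13+2) = 742900 · 54/15 = 2674440.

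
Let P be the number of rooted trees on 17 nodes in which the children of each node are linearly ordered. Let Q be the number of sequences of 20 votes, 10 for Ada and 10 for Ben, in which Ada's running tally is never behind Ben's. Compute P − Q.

35340874

A rooted plane tree on 17 nodes has 16 edges, and such trees are counted by C_16. So P = C_16 = 35357670.
Reading a vote for the leader as '(' and for the other as ')' turns such a sequence into a balanced string of 10 pairs, so the count is C_10. So Q = C_10 = 16796.
P − Q = 35357670 − 16796 = 35340874.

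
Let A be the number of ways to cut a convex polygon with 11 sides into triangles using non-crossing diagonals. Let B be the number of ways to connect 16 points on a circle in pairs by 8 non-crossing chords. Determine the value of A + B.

Triangulations of a convex m-gon are counted by C_{m−2}; with m = 11 this is C_9. So A = C_9 = 4862.
Pairing 16 circle points by 8 non-crossing chords gives C_8 matchings. So B = C_8 = 1430.
A + B = 4862 + 1430 = 6292.

6292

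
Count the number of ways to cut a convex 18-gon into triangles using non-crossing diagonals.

35357670

The number of triangulations of an 18-gon is the Catalan number C_16 (index = sides − 2).
C_16 = C_15 · 2(2·15+1)/(15+2) = 9694845 · 62/17 = 35357670.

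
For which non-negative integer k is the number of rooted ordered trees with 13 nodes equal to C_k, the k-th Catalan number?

12

Rooted ordered (plane) trees on m nodes have m−1 edges and are counted by C_{m−1}; m = 13 gives C_12.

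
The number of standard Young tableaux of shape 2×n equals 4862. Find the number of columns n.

9

Standard Young tableaux of shape 2×n are counted by C_n; 4862 = C_9.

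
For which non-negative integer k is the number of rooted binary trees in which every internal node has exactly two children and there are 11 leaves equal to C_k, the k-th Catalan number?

10

A full binary tree with L leaves has L−1 internal nodes and is counted by C_{L−1}; L = 11 gives C_10.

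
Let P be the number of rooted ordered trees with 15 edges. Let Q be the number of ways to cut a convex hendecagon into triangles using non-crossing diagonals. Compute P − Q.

9689983

A rooted plane tree with 15 edges has 16 nodes, and the count is C_15. So P = C_15 = 9694845.
The number of triangulations of an 11-gon is the Catalan number C_9 (index = sides − 2). So Q = C_9 = 4862.
P − Q = 9694845 − 4862 = 9689983.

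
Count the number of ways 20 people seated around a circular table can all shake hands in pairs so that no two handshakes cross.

16796

Non-crossing handshake pairings of 2n people are counted by C_n; 20 people gives n = 10.
C_10 = C(20,10)/11 = 184756/11 = 16796.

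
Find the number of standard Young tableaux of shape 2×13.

Standard Young tableaux of shape 2×n are counted by C_n; here n = 13.
C_13 = C(26,13)/14 = 10400600/14 = 742900.

742900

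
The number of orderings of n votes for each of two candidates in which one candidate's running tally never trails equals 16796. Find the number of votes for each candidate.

10

Such ballot sequences with n votes each are counted by C_n, and C_10 = 16796.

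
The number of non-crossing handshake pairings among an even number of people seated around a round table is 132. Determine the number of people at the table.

12

Non-crossing handshake pairings of 2n people are counted by C_n; 132 = C_6.
So n = 6, and there are 2n = 12 people.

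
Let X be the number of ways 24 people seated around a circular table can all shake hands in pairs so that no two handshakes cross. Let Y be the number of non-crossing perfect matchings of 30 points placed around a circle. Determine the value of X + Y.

9902857

Non-crossing handshake pairings of 2n people are counted by C_n; 24 people gives n = 12. So X = C_12 = 208012.
Pairing 30 circle points by 15 non-crossing chords gives C_15 matchings. So Y = C_15 = 9694845.
X + Y = 208012 + 9694845 = 9902857.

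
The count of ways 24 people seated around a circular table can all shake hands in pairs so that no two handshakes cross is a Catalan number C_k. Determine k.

12

Non-crossing handshake pairings of 2n people are counted by C_n; 24 people gives n = 12.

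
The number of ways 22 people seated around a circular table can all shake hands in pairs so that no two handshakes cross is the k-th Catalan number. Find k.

11

With 22 = 2·11 people, non-crossing handshake pairings are non-crossing perfect matchings on a circle, counted by C_11.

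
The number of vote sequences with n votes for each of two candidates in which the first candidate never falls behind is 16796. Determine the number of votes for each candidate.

10

Such ballot sequences with n votes each are counted by C_n. The Catalan number equal to 16796 is C_10.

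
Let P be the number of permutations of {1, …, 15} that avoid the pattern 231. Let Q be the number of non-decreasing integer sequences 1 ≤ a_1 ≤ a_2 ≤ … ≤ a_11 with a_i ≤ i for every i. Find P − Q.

9636059

Permutations of [n] avoiding any single length-3 pattern are counted by C_n; here n = 15. So P = C_15 = 9694845.
Weakly increasing sequences with a_i ≤ i biject with Dyck paths of semilength 11, so there are C_11. So Q = C_11 = 58786.
P − Q = 9694845 − 58786 = 9636059.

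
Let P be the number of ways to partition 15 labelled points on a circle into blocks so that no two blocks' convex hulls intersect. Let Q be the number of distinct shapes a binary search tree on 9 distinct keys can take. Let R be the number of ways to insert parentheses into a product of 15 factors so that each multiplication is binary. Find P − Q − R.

7015543

Non-crossing partitions of an n-element set are counted by C_n; here n = 15. So P = C_15 = 9694845.
There are C_n binary search tree shapes on n keys; with n = 9 that is C_9. So Q = C_9 = 4862.
Ways to associate a product of 15 factors correspond to binary trees on 15 leaves, so the count is C_14. So R = C_14 = 2674440.
P − Q − R = 9694845 − 4862 − 2674440 = 7015543.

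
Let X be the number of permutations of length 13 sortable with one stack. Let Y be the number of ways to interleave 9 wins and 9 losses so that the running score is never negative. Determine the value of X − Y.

738038

By Knuth's characterisation, the stack-sortable permutations of length 13 are the 231-avoiders, numbering C_13. So X = C_13 = 742900.
Reading a vote for the leader as '(' and for the other as ')' turns such a sequence into a balanced string of 9 pairs, so the count is C_9. So Y = C_9 = 4862.
X − Y = 742900 − 4862 = 738038.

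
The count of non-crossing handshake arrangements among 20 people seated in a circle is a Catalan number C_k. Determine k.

Non-crossing handshake pairings of 2n people are counted by C_n; 20 people gives n = 10.

10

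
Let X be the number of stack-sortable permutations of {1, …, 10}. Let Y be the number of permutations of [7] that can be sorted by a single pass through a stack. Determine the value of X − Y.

16367

By Knuth's characterisation, the stack-sortable permutations of length 10 are the 231-avoiders, numbering C_10. So X = C_10 = 16796.
By Knuth's characterisation, the stack-sortable permutations of length 7 are the 231-avoiders, numbering C_7. So Y = C_7 = 429.
X − Y = 16796 − 429 = 16367.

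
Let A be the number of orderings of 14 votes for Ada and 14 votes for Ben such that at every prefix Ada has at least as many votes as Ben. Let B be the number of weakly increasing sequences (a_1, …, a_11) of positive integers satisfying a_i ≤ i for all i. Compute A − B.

2615654

Reading a vote for the leader as '(' and for the other as ')' turns such a sequence into a balanced string of 14 pairs, so the count is C_14. So A = C_14 = 2674440.
Weakly increasing sequences with a_i ≤ i biject with Dyck paths of semilength 11, so there are C_11. So B = C_11 = 58786.
A − B = 2674440 − 58786 = 2615654.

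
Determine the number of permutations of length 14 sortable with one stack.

2674440

By Knuth's characterisation, the stack-sortable permutations of length 14 are the 231-avoiders, numbering C_14.
C_14 = C(28,14)/15 = 40116600/15 = 2674440.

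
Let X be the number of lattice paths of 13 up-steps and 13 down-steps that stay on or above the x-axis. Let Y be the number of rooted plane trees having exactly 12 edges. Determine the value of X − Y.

534888

Paths of 13 up- and 13 down-steps that never dip below the axis are Dyck paths; their count is C_13. So X = C_13 = 742900.
Rooted ordered trees with n edges are counted by C_n; here n = 12. So Y = C_12 = 208012.
X − Y = 742900 − 208012 = 534888.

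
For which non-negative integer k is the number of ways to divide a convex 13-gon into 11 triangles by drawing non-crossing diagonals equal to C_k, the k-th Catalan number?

Triangulations of a convex m-gon are counted by C_{m−2}; with m = 13 this is C_11.

11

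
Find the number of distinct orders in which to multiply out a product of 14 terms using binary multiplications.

Parenthesizations of m factors correspond to full binary trees with m leaves, counted by C_{m−1}; m = 14 gives C_13.
C_13 = C(26,13)/14 = 10400600/14 = 742900.

742900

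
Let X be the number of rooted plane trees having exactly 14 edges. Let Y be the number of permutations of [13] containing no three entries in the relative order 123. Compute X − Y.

A rooted plane tree with 14 edges has 15 nodes, and the count is C_14. So X = C_14 = 2674440.
Permutations of [n] avoiding any single length-3 pattern are counted by C_n; here n = 13. So Y = C_13 = 742900.
X − Y = 2674440 − 742900 = 1931540.

1931540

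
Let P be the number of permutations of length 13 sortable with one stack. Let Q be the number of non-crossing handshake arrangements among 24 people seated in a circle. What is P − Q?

534888

By Knuth's characterisation, the stack-sortable permutations of length 13 are the 231-avoiders, numbering C_13. So P = C_13 = 742900.
With 24 = 2·12 people, non-crossing handshake pairings are non-crossing perfect matchings on a circle, counted by C_12. So Q = C_12 = 208012.
P − Q = 742900 − 208012 = 534888.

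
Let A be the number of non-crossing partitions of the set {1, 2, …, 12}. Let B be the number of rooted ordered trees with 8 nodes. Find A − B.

Non-crossing partitions of an n-element set are counted by C_n; here n = 12. So A = C_12 = 208012.
A rooted plane tree on 8 nodes has 7 edges, and such trees are counted by C_7. So B = C_7 = 429.
A − B = 208012 − 429 = 207583.

207583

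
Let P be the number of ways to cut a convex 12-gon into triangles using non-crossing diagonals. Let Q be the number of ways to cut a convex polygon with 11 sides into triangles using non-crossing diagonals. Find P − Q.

The number of triangulations of a 12-gon is the Catalan number C_10 (index = sides − 2). So P = C_10 = 16796.
Triangulations of a convex m-gon are counted by C_{m−2}; with m = 11 this is C_9. So Q = C_9 = 4862.
P − Q = 16796 − 4862 = 11934.

11934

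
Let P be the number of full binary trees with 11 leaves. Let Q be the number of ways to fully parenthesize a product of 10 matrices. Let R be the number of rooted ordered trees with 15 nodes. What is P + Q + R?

2696098

Full binary trees with 11 leaves have 11−1 = 10 internal nodes, so there are C_10 of them. So P = C_10 = 16796.
Parenthesizations of m factors correspond to full binary trees with m leaves, counted by C_{m−1}; m = 10 gives C_9. So Q = C_9 = 4862.
Rooted ordered (plane) trees on m nodes have m−1 edges and are counted by C_{m−1}; m = 15 gives C_14. So R = C_14 = 2674440.
P + Q + R = 16796 + 4862 + 2674440 = 2696098.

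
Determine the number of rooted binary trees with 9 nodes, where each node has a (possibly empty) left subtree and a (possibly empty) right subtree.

4862

There are C_n binary search tree shapes on n keys; with n = 9 that is C_9.
C_9 = C_8 · 2(2·8+1)/(8+2) = 1430 · 34/10 = 4862.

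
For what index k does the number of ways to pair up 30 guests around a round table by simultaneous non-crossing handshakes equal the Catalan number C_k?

With 30 = 2·15 people, non-crossing handshake pairings are non-crossing perfect matchings on a circle, counted by C_15.

15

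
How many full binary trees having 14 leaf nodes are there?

A full binary tree with L leaves has L−1 internal nodes and is counted by C_{L−1}; L = 14 gives C_13.
C_13 = 742900.

742900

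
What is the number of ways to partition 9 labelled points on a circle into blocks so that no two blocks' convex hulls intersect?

Non-crossing partitions of an n-element set are counted by C_n; here n = 9.
C_9 = 4862.

4862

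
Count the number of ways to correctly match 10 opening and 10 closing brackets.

Balanced strings of n pairs of brackets are counted by C_n; here n = 10.
C_10 = C(20,10)/11 = 184756/11 = 16796.

16796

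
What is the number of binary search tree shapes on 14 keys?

Rooted binary trees with 14 nodes (each child slot possibly empty) number C_14.
C_14 = C(28,14)/15 = 40116600/15 = 2674440.

2674440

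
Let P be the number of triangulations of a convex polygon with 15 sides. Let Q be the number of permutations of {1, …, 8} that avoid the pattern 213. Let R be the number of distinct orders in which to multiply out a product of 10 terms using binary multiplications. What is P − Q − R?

736608

Triangulations of a convex m-gon are counted by C_{m−2}; with m = 15 this is C_13. So P = C_13 = 742900.
Permutations of [n] avoiding any single length-3 pattern are counted by C_n; here n = 8. So Q = C_8 = 1430.
Ways to associate a product of 10 factors correspond to binary trees on 10 leaves, so the count is C_9. So R = C_9 = 4862.
P − Q − R = 742900 − 1430 − 4862 = 736608.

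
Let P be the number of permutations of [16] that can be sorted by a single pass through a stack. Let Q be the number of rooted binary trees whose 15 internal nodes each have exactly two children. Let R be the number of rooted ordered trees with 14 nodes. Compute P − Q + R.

26405725

By Knuth's characterisation, the stack-sortable permutations of length 16 are the 231-avoiders, numbering C_16. So P = C_16 = 35357670.
Full binary trees with n internal nodes are counted by C_n; here n = 15. So Q = C_15 = 9694845.
A rooted plane tree on 14 nodes has 13 edges, and such trees are counted by C_13. So R = C_13 = 742900.
P − Q + R = 35357670 − 9694845 + 742900 = 26405725.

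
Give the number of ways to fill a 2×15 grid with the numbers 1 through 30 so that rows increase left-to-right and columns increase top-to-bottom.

By the hook-length formula (or a Dyck-path bijection), SYT of shape 2×15 number C_15.
C_15 = C(30,15)/16 = 155117520/16 = 9694845.

9694845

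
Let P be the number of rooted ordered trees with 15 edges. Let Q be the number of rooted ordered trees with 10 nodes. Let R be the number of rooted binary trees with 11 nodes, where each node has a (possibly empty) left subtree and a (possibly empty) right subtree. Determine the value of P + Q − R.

9640921

Rooted ordered trees with n edges are counted by C_n; here n = 15. So P = C_15 = 9694845.
A rooted plane tree on 10 nodes has 9 edges, and such trees are counted by C_9. So Q = C_9 = 4862.
There are C_n binary search tree shapes on n keys; with n = 11 that is C_11. So R = C_11 = 58786.
P + Q − R = 9694845 + 4862 − 58786 = 9640921.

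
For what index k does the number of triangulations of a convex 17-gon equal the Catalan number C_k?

15

The number of triangulations of a 17-gon is the Catalan number C_15 (index = sides − 2).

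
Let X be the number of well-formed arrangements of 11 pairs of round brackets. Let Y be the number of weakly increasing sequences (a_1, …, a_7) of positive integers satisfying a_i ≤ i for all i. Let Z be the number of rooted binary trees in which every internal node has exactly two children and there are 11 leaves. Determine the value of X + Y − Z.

42419

A balanced arrangement of 11 bracket pairs is a Dyck word of semilength 11, so the count is C_11. So X = C_11 = 58786.
Weakly increasing sequences with a_i ≤ i biject with Dyck paths of semilength 7, so there are C_7. So Y = C_7 = 429.
Full binary trees with 11 leaves have 11−1 = 10 internal nodes, so there are C_10 of them. So Z = C_10 = 16796.
X + Y − Z = 58786 + 429 − 16796 = 42419.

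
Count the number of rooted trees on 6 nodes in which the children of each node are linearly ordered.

Rooted ordered (plane) trees on m nodes have m−1 edges and are counted by C_{m−1}; m = 6 gives C_5.
C_5 = 42.

42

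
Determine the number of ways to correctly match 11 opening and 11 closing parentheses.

With 11 pairs the number of balanced bracket strings is the Catalan number C_11.
C_11 = C_10 · 2(2·10+1)/(10+2) = 16796 · 42/12 = 58786.

58786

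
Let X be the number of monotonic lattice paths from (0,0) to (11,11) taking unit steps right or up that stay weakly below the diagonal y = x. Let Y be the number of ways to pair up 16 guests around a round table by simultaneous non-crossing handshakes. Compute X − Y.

Sub-diagonal monotone paths from (0,0) to (11,11) biject with Dyck paths of semilength 11, giving C_11. So X = C_11 = 58786.
With 16 = 2·8 people, non-crossing handshake pairings are non-crossing perfect matchings on a circle, counted by C_8. So Y = C_8 = 1430.
X − Y = 58786 − 1430 = 57356.

57356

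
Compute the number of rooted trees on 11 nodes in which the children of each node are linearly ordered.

16796

Rooted ordered (plane) trees on m nodes have m−1 edges and are counted by C_{m−1}; m = 11 gives C_10.
C_10 = C(20,10)/11 = 184756/11 = 16796.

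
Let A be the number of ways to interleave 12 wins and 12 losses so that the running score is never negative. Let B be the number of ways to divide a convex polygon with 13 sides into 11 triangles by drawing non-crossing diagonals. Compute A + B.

266798

Ballot sequences with n votes each where one side never trails are Dyck words, counted by C_n; here n = 12. So A = C_12 = 208012.
A convex 13-gon is triangulated into 11 triangles, and the number of such triangulations is the Catalan number C_{13−2} = C_11. So B = C_11 = 58786.
A + B = 208012 + 58786 = 266798.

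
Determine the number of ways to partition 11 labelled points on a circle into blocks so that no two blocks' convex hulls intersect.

Non-crossing partitions of an n-element set are counted by C_n; here n = 11.
C_11 = C(22,11)/12 = 705432/12 = 58786.

58786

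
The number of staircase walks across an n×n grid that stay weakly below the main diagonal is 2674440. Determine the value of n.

Such diagonal-avoiding paths in an n×n grid are counted by C_n. Since C_14 = 2674440, the index is 14.

14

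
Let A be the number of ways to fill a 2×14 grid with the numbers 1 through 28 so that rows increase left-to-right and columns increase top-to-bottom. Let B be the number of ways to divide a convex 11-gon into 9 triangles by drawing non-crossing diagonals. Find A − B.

2669578

By the hook-length formula (or a Dyck-path bijection), SYT of shape 2×14 number C_14. So A = C_14 = 2674440.
Triangulations of a convex m-gon are counted by C_{m−2}; with m = 11 this is C_9. So B = C_9 = 4862.
A − B = 2674440 − 4862 = 2669578.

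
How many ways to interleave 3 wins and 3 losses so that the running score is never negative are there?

Ballot sequences with n votes each where one side never trails are Dyck words, counted by C_n; here n = 3.
C_3 = 5.

5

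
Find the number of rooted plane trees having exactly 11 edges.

Rooted ordered trees with n edges are counted by C_n; here n = 11.
C_11 = C(22,11)/12 = 705432/12 = 58786.

58786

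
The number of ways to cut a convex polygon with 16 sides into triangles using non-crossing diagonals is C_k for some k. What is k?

The number of triangulations of a 16-gon is the Catalan number C_14 (index = sides − 2).

14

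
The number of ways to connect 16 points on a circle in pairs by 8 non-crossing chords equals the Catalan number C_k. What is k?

8

Non-crossing perfect matchings of 2n points on a circle are counted by C_n; with 16 points, n = 8.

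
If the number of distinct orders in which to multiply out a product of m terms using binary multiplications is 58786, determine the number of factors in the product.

Parenthesizations of m factors are counted by C_{m−1}, and C_11 = 58786.
So the index is 11, and the number of factors is 11 + 1 = 12.

12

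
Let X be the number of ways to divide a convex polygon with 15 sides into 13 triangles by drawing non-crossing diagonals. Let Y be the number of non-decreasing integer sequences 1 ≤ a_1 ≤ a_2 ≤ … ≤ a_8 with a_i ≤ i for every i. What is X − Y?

The number of triangulations of a 15-gon is the Catalan number C_13 (index = sides − 2). So X = C_13 = 742900.
Such sub-staircase sequences of length n are counted by C_n; here n = 8. So Y = C_8 = 1430.
X − Y = 742900 − 1430 = 741470.

741470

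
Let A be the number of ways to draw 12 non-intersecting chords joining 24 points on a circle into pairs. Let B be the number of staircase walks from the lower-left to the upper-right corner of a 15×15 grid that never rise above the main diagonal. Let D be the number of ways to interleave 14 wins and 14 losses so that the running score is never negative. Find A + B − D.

Pairing 24 circle points by 12 non-crossing chords gives C_12 matchings. So A = C_12 = 208012.
Monotone paths in an n×n grid that stay weakly below the diagonal are counted by C_n; here n = 15. So B = C_15 = 9694845.
Ballot sequences with n votes each where one side never trails are Dyck words, counted by C_n; here n = 14. So D = C_14 = 2674440.
A + B − D = 208012 + 9694845 − 2674440 = 7228417.

7228417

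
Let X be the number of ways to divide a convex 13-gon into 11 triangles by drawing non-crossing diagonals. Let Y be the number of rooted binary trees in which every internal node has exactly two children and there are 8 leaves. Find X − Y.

Triangulations of a convex m-gon are counted by C_{m−2}; with m = 13 this is C_11. So X = C_11 = 58786.
A full binary tree with L leaves has L−1 internal nodes and is counted by C_{L−1}; L = 8 gives C_7. So Y = C_7 = 429.
X − Y = 58786 − 429 = 58357.

58357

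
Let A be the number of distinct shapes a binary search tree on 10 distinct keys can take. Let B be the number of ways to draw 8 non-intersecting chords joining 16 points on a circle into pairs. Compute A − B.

Rooted binary trees with 10 nodes (each child slot possibly empty) number C_10. So A = C_10 = 16796.
Pairing 16 circle points by 8 non-crossing chords gives C_8 matchings. So B = C_8 = 1430.
A − B = 16796 − 1430 = 15366.

15366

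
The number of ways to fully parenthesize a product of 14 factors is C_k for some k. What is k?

Bracketing 14 factors into binary products is counted by C_{14−1} = C_13.

13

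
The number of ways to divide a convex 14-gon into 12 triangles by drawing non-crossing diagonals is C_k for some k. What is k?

The number of triangulations of a 14-gon is the Catalan number C_12 (index = sides − 2).

12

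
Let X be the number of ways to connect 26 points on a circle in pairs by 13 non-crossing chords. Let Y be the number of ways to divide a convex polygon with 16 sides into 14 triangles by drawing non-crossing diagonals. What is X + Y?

3417340

Pairing 26 circle points by 13 non-crossing chords gives C_13 matchings. So X = C_13 = 742900.
A convex 16-gon is triangulated into 14 triangles, and the number of such triangulations is the Catalan number C_{16−2} = C_14. So Y = C_14 = 2674440.
X + Y = 742900 + 2674440 = 3417340.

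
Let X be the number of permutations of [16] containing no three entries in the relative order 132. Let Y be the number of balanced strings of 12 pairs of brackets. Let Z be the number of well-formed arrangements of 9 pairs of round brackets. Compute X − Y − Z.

35144796

Permutations of [n] avoiding any single length-3 pattern are counted by C_n; here n = 16. So X = C_16 = 35357670.
A balanced arrangement of 12 bracket pairs is a Dyck word of semilength 12, so the count is C_12. So Y = C_12 = 208012.
A balanced arrangement of 9 bracket pairs is a Dyck word of semilength 9, so the count is C_9. So Z = C_9 = 4862.
X − Y − Z = 35357670 − 208012 − 4862 = 35144796.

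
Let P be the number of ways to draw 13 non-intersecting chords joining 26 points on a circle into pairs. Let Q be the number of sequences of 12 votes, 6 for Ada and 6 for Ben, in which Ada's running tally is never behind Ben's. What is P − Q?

742768

Pairing 26 circle points by 13 non-crossing chords gives C_13 matchings. So P = C_13 = 742900.
Ballot sequences with n votes each where one side never trails are Dyck words, counted by C_n; here n = 6. So Q = C_6 = 132.
P − Q = 742900 − 132 = 742768.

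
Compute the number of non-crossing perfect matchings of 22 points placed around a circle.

Non-crossing perfect matchings of 2n points on a circle are counted by C_n; with 22 points, n = 11.
C_11 = 58786.

58786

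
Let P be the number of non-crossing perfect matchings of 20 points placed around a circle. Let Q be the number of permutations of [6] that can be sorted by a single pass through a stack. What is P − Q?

Pairing 20 circle points by 10 non-crossing chords gives C_10 matchings. So P = C_10 = 16796.
Stack-sortable permutations are exactly the 231-avoiding ones, counted by C_n; here n = 6. So Q = C_6 = 132.
P − Q = 16796 − 132 = 16664.

16664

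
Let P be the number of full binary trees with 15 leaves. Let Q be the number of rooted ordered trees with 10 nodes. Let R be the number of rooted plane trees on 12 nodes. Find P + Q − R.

A full binary tree with L leaves has L−1 internal nodes and is counted by C_{L−1}; L = 15 gives C_14. So P = C_14 = 2674440.
Rooted ordered (plane) trees on m nodes have m−1 edges and are counted by C_{m−1}; m = 10 gives C_9. So Q = C_9 = 4862.
A rooted plane tree on 12 nodes has 11 edges, and such trees are counted by C_11. So R = C_11 = 58786.
P + Q − R = 2674440 + 4862 − 58786 = 2620516.

2620516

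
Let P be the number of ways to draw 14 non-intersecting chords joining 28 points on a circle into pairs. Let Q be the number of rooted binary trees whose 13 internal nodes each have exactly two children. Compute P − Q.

Pairing 28 circle points by 14 non-crossing chords gives C_14 matchings. So P = C_14 = 2674440.
The number of full binary trees on 13 internal nodes is the Catalan number C_13. So Q = C_13 = 742900.
P − Q = 2674440 − 742900 = 1931540.

1931540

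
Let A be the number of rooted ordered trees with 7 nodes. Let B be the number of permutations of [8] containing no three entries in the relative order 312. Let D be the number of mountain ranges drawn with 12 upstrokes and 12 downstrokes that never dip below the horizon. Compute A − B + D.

206714

A rooted plane tree on 7 nodes has 6 edges, and such trees are counted by C_6. So A = C_6 = 132.
Permutations of [n] avoiding any single length-3 pattern are counted by C_n; here n = 8. So B = C_8 = 1430.
Paths of 12 up- and 12 down-steps that never dip below the axis are Dyck paths; their count is C_12. So D = C_12 = 208012.
A − B + D = 132 − 1430 + 208012 = 206714.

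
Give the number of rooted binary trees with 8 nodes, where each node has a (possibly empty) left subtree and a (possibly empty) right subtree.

Rooted binary trees with 8 nodes (each child slot possibly empty) number C_8.
C_8 = C_7 · 2(2·7+1)/(7+2) = 429 · 30/9 = 1430.

1430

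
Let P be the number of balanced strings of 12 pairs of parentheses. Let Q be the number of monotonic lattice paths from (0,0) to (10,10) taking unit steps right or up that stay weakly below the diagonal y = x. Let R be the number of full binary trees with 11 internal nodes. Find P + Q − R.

166022

A balanced arrangement of 12 bracket pairs is a Dyck word of semilength 12, so the count is C_12. So P = C_12 = 208012.
Monotone paths in an n×n grid that stay weakly below the diagonal are counted by C_n; here n = 10. So Q = C_10 = 16796.
Full binary trees with n internal nodes are counted by C_n; here n = 11. So R = C_11 = 58786.
P + Q − R = 208012 + 16796 − 58786 = 166022.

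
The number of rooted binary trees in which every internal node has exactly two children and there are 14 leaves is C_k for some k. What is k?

A full binary tree with L leaves has L−1 internal nodes and is counted by C_{L−1}; L = 14 gives C_13.

13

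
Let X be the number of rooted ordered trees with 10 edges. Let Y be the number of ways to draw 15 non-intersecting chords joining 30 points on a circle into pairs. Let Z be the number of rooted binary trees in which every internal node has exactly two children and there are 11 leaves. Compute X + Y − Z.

9694845

Rooted ordered trees with n edges are counted by C_n; here n = 10. So X = C_10 = 16796.
Pairing 30 circle points by 15 non-crossing chords gives C_15 matchings. So Y = C_15 = 9694845.
Full binary trees with 11 leaves have 11−1 = 10 internal nodes, so there are C_10 of them. So Z = C_10 = 16796.
X + Y − Z = 16796 + 9694845 − 16796 = 9694845.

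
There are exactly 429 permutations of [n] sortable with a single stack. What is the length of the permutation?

7

Stack-sortable permutations of [n] are counted by C_n. Since C_7 = 429, the index is 7.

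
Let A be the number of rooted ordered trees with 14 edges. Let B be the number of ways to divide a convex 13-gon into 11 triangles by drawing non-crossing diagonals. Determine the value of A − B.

2615654

Rooted ordered trees with n edges are counted by C_n; here n = 14. So A = C_14 = 2674440.
Triangulations of a convex m-gon are counted by C_{m−2}; with m = 13 this is C_11. So B = C_11 = 58786.
A − B = 2674440 − 58786 = 2615654.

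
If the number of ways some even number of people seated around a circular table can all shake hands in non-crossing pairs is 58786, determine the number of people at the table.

Non-crossing handshake pairings of 2n people are counted by C_n. The Catalan number equal to 58786 is C_11.
So n = 11, and there are 2n = 22 people.

22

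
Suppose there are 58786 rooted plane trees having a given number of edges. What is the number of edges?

11

Rooted ordered trees with n edges are counted by C_n. The Catalan number equal to 58786 is C_11.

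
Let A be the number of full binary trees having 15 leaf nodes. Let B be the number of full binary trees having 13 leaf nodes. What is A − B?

A full binary tree with L leaves has L−1 internal nodes and is counted by C_{L−1}; L = 15 gives C_14. So A = C_14 = 2674440.
Full binary trees with 13 leaves have 13−1 = 12 internal nodes, so there are C_12 of them. So B = C_12 = 208012.
A − B = 2674440 − 208012 = 2466428.

2466428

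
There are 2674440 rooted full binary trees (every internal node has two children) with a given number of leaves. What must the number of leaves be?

Full binary trees with L leaves are counted by C_{L−1}; 2674440 = C_14.
So the index is 14, and the number of leaves is 14 + 1 = 15.

15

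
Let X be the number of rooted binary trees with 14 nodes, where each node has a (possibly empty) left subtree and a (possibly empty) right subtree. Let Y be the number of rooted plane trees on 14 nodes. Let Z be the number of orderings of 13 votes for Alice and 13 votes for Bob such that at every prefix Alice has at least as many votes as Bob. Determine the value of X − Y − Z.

Rooted binary trees with 14 nodes (each child slot possibly empty) number C_14. So X = C_14 = 2674440.
Rooted ordered (plane) trees on m nodes have m−1 edges and are counted by C_{m−1}; m = 14 gives C_13. So Y = C_13 = 742900.
Ballot sequences with n votes each where one side never trails are Dyck words, counted by C_n; here n = 13. So Z = C_13 = 742900.
X − Y − Z = 2674440 − 742900 − 742900 = 1188640.

1188640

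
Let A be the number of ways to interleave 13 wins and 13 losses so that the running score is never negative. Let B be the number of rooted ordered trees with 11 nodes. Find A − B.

726104

Ballot sequences with n votes each where one side never trails are Dyck words, counted by C_n; here n = 13. So A = C_13 = 742900.
A rooted plane tree on 11 nodes has 10 edges, and such trees are counted by C_10. So B = C_10 = 16796.
A − B = 742900 − 16796 = 726104.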